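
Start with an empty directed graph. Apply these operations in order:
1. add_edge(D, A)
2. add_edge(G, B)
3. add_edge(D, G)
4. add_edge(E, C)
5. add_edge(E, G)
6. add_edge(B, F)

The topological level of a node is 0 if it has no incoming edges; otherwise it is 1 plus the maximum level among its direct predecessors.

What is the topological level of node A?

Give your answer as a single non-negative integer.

Op 1: add_edge(D, A). Edges now: 1
Op 2: add_edge(G, B). Edges now: 2
Op 3: add_edge(D, G). Edges now: 3
Op 4: add_edge(E, C). Edges now: 4
Op 5: add_edge(E, G). Edges now: 5
Op 6: add_edge(B, F). Edges now: 6
Compute levels (Kahn BFS):
  sources (in-degree 0): D, E
  process D: level=0
    D->A: in-degree(A)=0, level(A)=1, enqueue
    D->G: in-degree(G)=1, level(G)>=1
  process E: level=0
    E->C: in-degree(C)=0, level(C)=1, enqueue
    E->G: in-degree(G)=0, level(G)=1, enqueue
  process A: level=1
  process C: level=1
  process G: level=1
    G->B: in-degree(B)=0, level(B)=2, enqueue
  process B: level=2
    B->F: in-degree(F)=0, level(F)=3, enqueue
  process F: level=3
All levels: A:1, B:2, C:1, D:0, E:0, F:3, G:1
level(A) = 1

Answer: 1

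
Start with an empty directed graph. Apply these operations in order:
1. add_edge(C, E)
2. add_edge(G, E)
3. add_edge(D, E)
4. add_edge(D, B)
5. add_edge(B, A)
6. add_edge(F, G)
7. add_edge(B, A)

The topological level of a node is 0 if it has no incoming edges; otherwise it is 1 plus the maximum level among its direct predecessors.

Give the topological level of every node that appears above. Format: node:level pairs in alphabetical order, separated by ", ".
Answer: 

Op 1: add_edge(C, E). Edges now: 1
Op 2: add_edge(G, E). Edges now: 2
Op 3: add_edge(D, E). Edges now: 3
Op 4: add_edge(D, B). Edges now: 4
Op 5: add_edge(B, A). Edges now: 5
Op 6: add_edge(F, G). Edges now: 6
Op 7: add_edge(B, A) (duplicate, no change). Edges now: 6
Compute levels (Kahn BFS):
  sources (in-degree 0): C, D, F
  process C: level=0
    C->E: in-degree(E)=2, level(E)>=1
  process D: level=0
    D->B: in-degree(B)=0, level(B)=1, enqueue
    D->E: in-degree(E)=1, level(E)>=1
  process F: level=0
    F->G: in-degree(G)=0, level(G)=1, enqueue
  process B: level=1
    B->A: in-degree(A)=0, level(A)=2, enqueue
  process G: level=1
    G->E: in-degree(E)=0, level(E)=2, enqueue
  process A: level=2
  process E: level=2
All levels: A:2, B:1, C:0, D:0, E:2, F:0, G:1

Answer: A:2, B:1, C:0, D:0, E:2, F:0, G:1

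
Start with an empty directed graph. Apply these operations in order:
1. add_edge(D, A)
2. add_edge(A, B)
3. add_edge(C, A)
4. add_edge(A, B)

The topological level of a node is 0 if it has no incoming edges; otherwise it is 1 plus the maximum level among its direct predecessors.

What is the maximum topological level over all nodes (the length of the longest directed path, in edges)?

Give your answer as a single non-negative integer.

Op 1: add_edge(D, A). Edges now: 1
Op 2: add_edge(A, B). Edges now: 2
Op 3: add_edge(C, A). Edges now: 3
Op 4: add_edge(A, B) (duplicate, no change). Edges now: 3
Compute levels (Kahn BFS):
  sources (in-degree 0): C, D
  process C: level=0
    C->A: in-degree(A)=1, level(A)>=1
  process D: level=0
    D->A: in-degree(A)=0, level(A)=1, enqueue
  process A: level=1
    A->B: in-degree(B)=0, level(B)=2, enqueue
  process B: level=2
All levels: A:1, B:2, C:0, D:0
max level = 2

Answer: 2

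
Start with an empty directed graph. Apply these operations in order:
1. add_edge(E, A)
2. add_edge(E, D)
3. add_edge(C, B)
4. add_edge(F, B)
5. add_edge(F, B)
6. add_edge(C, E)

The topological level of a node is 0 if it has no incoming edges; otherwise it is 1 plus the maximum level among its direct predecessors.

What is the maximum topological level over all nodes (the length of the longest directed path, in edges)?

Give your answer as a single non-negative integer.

Op 1: add_edge(E, A). Edges now: 1
Op 2: add_edge(E, D). Edges now: 2
Op 3: add_edge(C, B). Edges now: 3
Op 4: add_edge(F, B). Edges now: 4
Op 5: add_edge(F, B) (duplicate, no change). Edges now: 4
Op 6: add_edge(C, E). Edges now: 5
Compute levels (Kahn BFS):
  sources (in-degree 0): C, F
  process C: level=0
    C->B: in-degree(B)=1, level(B)>=1
    C->E: in-degree(E)=0, level(E)=1, enqueue
  process F: level=0
    F->B: in-degree(B)=0, level(B)=1, enqueue
  process E: level=1
    E->A: in-degree(A)=0, level(A)=2, enqueue
    E->D: in-degree(D)=0, level(D)=2, enqueue
  process B: level=1
  process A: level=2
  process D: level=2
All levels: A:2, B:1, C:0, D:2, E:1, F:0
max level = 2

Answer: 2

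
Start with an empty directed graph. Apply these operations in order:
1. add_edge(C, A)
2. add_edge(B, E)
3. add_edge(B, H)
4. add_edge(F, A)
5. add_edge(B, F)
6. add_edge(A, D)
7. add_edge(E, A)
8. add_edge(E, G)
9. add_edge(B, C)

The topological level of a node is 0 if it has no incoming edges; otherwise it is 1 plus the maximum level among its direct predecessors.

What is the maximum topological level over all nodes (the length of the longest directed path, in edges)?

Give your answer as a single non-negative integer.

Answer: 3

Derivation:
Op 1: add_edge(C, A). Edges now: 1
Op 2: add_edge(B, E). Edges now: 2
Op 3: add_edge(B, H). Edges now: 3
Op 4: add_edge(F, A). Edges now: 4
Op 5: add_edge(B, F). Edges now: 5
Op 6: add_edge(A, D). Edges now: 6
Op 7: add_edge(E, A). Edges now: 7
Op 8: add_edge(E, G). Edges now: 8
Op 9: add_edge(B, C). Edges now: 9
Compute levels (Kahn BFS):
  sources (in-degree 0): B
  process B: level=0
    B->C: in-degree(C)=0, level(C)=1, enqueue
    B->E: in-degree(E)=0, level(E)=1, enqueue
    B->F: in-degree(F)=0, level(F)=1, enqueue
    B->H: in-degree(H)=0, level(H)=1, enqueue
  process C: level=1
    C->A: in-degree(A)=2, level(A)>=2
  process E: level=1
    E->A: in-degree(A)=1, level(A)>=2
    E->G: in-degree(G)=0, level(G)=2, enqueue
  process F: level=1
    F->A: in-degree(A)=0, level(A)=2, enqueue
  process H: level=1
  process G: level=2
  process A: level=2
    A->D: in-degree(D)=0, level(D)=3, enqueue
  process D: level=3
All levels: A:2, B:0, C:1, D:3, E:1, F:1, G:2, H:1
max level = 3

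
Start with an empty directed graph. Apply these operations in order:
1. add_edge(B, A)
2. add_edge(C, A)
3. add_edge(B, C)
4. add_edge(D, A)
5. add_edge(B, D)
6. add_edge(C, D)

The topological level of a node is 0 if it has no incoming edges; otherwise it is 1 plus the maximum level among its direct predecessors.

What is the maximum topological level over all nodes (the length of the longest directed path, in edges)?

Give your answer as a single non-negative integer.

Answer: 3

Derivation:
Op 1: add_edge(B, A). Edges now: 1
Op 2: add_edge(C, A). Edges now: 2
Op 3: add_edge(B, C). Edges now: 3
Op 4: add_edge(D, A). Edges now: 4
Op 5: add_edge(B, D). Edges now: 5
Op 6: add_edge(C, D). Edges now: 6
Compute levels (Kahn BFS):
  sources (in-degree 0): B
  process B: level=0
    B->A: in-degree(A)=2, level(A)>=1
    B->C: in-degree(C)=0, level(C)=1, enqueue
    B->D: in-degree(D)=1, level(D)>=1
  process C: level=1
    C->A: in-degree(A)=1, level(A)>=2
    C->D: in-degree(D)=0, level(D)=2, enqueue
  process D: level=2
    D->A: in-degree(A)=0, level(A)=3, enqueue
  process A: level=3
All levels: A:3, B:0, C:1, D:2
max level = 3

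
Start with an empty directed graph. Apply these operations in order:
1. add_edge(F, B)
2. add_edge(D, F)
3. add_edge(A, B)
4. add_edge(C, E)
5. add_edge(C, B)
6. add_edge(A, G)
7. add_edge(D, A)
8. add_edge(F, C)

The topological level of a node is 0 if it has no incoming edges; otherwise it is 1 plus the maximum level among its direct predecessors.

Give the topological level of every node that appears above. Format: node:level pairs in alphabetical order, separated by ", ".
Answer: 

Op 1: add_edge(F, B). Edges now: 1
Op 2: add_edge(D, F). Edges now: 2
Op 3: add_edge(A, B). Edges now: 3
Op 4: add_edge(C, E). Edges now: 4
Op 5: add_edge(C, B). Edges now: 5
Op 6: add_edge(A, G). Edges now: 6
Op 7: add_edge(D, A). Edges now: 7
Op 8: add_edge(F, C). Edges now: 8
Compute levels (Kahn BFS):
  sources (in-degree 0): D
  process D: level=0
    D->A: in-degree(A)=0, level(A)=1, enqueue
    D->F: in-degree(F)=0, level(F)=1, enqueue
  process A: level=1
    A->B: in-degree(B)=2, level(B)>=2
    A->G: in-degree(G)=0, level(G)=2, enqueue
  process F: level=1
    F->B: in-degree(B)=1, level(B)>=2
    F->C: in-degree(C)=0, level(C)=2, enqueue
  process G: level=2
  process C: level=2
    C->B: in-degree(B)=0, level(B)=3, enqueue
    C->E: in-degree(E)=0, level(E)=3, enqueue
  process B: level=3
  process E: level=3
All levels: A:1, B:3, C:2, D:0, E:3, F:1, G:2

Answer: A:1, B:3, C:2, D:0, E:3, F:1, G:2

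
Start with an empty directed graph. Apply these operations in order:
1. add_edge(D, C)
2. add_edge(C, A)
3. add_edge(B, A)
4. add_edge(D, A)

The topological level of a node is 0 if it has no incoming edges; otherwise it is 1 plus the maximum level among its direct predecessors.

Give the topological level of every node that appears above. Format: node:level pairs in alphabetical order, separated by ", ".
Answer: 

Op 1: add_edge(D, C). Edges now: 1
Op 2: add_edge(C, A). Edges now: 2
Op 3: add_edge(B, A). Edges now: 3
Op 4: add_edge(D, A). Edges now: 4
Compute levels (Kahn BFS):
  sources (in-degree 0): B, D
  process B: level=0
    B->A: in-degree(A)=2, level(A)>=1
  process D: level=0
    D->A: in-degree(A)=1, level(A)>=1
    D->C: in-degree(C)=0, level(C)=1, enqueue
  process C: level=1
    C->A: in-degree(A)=0, level(A)=2, enqueue
  process A: level=2
All levels: A:2, B:0, C:1, D:0

Answer: A:2, B:0, C:1, D:0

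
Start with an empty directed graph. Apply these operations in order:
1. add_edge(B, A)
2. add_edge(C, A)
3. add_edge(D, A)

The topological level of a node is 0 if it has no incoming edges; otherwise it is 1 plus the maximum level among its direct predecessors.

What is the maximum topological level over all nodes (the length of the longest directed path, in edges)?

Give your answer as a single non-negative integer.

Op 1: add_edge(B, A). Edges now: 1
Op 2: add_edge(C, A). Edges now: 2
Op 3: add_edge(D, A). Edges now: 3
Compute levels (Kahn BFS):
  sources (in-degree 0): B, C, D
  process B: level=0
    B->A: in-degree(A)=2, level(A)>=1
  process C: level=0
    C->A: in-degree(A)=1, level(A)>=1
  process D: level=0
    D->A: in-degree(A)=0, level(A)=1, enqueue
  process A: level=1
All levels: A:1, B:0, C:0, D:0
max level = 1

Answer: 1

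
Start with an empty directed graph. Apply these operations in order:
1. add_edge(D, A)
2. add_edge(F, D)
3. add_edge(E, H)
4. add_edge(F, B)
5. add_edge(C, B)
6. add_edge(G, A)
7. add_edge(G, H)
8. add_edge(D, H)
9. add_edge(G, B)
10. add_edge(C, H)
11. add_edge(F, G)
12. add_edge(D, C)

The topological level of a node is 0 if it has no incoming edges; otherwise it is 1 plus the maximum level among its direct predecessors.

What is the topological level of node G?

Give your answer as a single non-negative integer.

Answer: 1

Derivation:
Op 1: add_edge(D, A). Edges now: 1
Op 2: add_edge(F, D). Edges now: 2
Op 3: add_edge(E, H). Edges now: 3
Op 4: add_edge(F, B). Edges now: 4
Op 5: add_edge(C, B). Edges now: 5
Op 6: add_edge(G, A). Edges now: 6
Op 7: add_edge(G, H). Edges now: 7
Op 8: add_edge(D, H). Edges now: 8
Op 9: add_edge(G, B). Edges now: 9
Op 10: add_edge(C, H). Edges now: 10
Op 11: add_edge(F, G). Edges now: 11
Op 12: add_edge(D, C). Edges now: 12
Compute levels (Kahn BFS):
  sources (in-degree 0): E, F
  process E: level=0
    E->H: in-degree(H)=3, level(H)>=1
  process F: level=0
    F->B: in-degree(B)=2, level(B)>=1
    F->D: in-degree(D)=0, level(D)=1, enqueue
    F->G: in-degree(G)=0, level(G)=1, enqueue
  process D: level=1
    D->A: in-degree(A)=1, level(A)>=2
    D->C: in-degree(C)=0, level(C)=2, enqueue
    D->H: in-degree(H)=2, level(H)>=2
  process G: level=1
    G->A: in-degree(A)=0, level(A)=2, enqueue
    G->B: in-degree(B)=1, level(B)>=2
    G->H: in-degree(H)=1, level(H)>=2
  process C: level=2
    C->B: in-degree(B)=0, level(B)=3, enqueue
    C->H: in-degree(H)=0, level(H)=3, enqueue
  process A: level=2
  process B: level=3
  process H: level=3
All levels: A:2, B:3, C:2, D:1, E:0, F:0, G:1, H:3
level(G) = 1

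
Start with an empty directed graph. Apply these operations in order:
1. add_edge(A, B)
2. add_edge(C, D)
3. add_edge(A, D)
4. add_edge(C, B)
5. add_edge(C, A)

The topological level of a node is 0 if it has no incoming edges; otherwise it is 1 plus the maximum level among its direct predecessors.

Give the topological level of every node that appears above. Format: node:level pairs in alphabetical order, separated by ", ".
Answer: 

Op 1: add_edge(A, B). Edges now: 1
Op 2: add_edge(C, D). Edges now: 2
Op 3: add_edge(A, D). Edges now: 3
Op 4: add_edge(C, B). Edges now: 4
Op 5: add_edge(C, A). Edges now: 5
Compute levels (Kahn BFS):
  sources (in-degree 0): C
  process C: level=0
    C->A: in-degree(A)=0, level(A)=1, enqueue
    C->B: in-degree(B)=1, level(B)>=1
    C->D: in-degree(D)=1, level(D)>=1
  process A: level=1
    A->B: in-degree(B)=0, level(B)=2, enqueue
    A->D: in-degree(D)=0, level(D)=2, enqueue
  process B: level=2
  process D: level=2
All levels: A:1, B:2, C:0, D:2

Answer: A:1, B:2, C:0, D:2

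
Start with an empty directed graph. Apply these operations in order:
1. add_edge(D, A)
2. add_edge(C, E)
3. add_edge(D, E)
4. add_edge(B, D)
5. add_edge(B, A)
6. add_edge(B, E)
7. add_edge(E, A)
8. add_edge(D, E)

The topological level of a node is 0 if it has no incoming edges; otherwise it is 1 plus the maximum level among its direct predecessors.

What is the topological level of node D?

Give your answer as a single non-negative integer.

Op 1: add_edge(D, A). Edges now: 1
Op 2: add_edge(C, E). Edges now: 2
Op 3: add_edge(D, E). Edges now: 3
Op 4: add_edge(B, D). Edges now: 4
Op 5: add_edge(B, A). Edges now: 5
Op 6: add_edge(B, E). Edges now: 6
Op 7: add_edge(E, A). Edges now: 7
Op 8: add_edge(D, E) (duplicate, no change). Edges now: 7
Compute levels (Kahn BFS):
  sources (in-degree 0): B, C
  process B: level=0
    B->A: in-degree(A)=2, level(A)>=1
    B->D: in-degree(D)=0, level(D)=1, enqueue
    B->E: in-degree(E)=2, level(E)>=1
  process C: level=0
    C->E: in-degree(E)=1, level(E)>=1
  process D: level=1
    D->A: in-degree(A)=1, level(A)>=2
    D->E: in-degree(E)=0, level(E)=2, enqueue
  process E: level=2
    E->A: in-degree(A)=0, level(A)=3, enqueue
  process A: level=3
All levels: A:3, B:0, C:0, D:1, E:2
level(D) = 1

Answer: 1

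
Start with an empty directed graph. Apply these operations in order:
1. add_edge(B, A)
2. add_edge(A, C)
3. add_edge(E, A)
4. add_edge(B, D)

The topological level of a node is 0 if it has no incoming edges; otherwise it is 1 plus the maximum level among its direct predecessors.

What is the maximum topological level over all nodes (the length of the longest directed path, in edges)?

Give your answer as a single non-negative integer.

Answer: 2

Derivation:
Op 1: add_edge(B, A). Edges now: 1
Op 2: add_edge(A, C). Edges now: 2
Op 3: add_edge(E, A). Edges now: 3
Op 4: add_edge(B, D). Edges now: 4
Compute levels (Kahn BFS):
  sources (in-degree 0): B, E
  process B: level=0
    B->A: in-degree(A)=1, level(A)>=1
    B->D: in-degree(D)=0, level(D)=1, enqueue
  process E: level=0
    E->A: in-degree(A)=0, level(A)=1, enqueue
  process D: level=1
  process A: level=1
    A->C: in-degree(C)=0, level(C)=2, enqueue
  process C: level=2
All levels: A:1, B:0, C:2, D:1, E:0
max level = 2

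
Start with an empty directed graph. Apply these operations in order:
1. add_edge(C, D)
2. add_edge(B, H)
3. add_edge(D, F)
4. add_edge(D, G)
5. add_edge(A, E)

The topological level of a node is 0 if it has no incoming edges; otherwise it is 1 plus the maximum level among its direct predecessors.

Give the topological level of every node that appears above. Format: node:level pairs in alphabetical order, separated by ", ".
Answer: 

Op 1: add_edge(C, D). Edges now: 1
Op 2: add_edge(B, H). Edges now: 2
Op 3: add_edge(D, F). Edges now: 3
Op 4: add_edge(D, G). Edges now: 4
Op 5: add_edge(A, E). Edges now: 5
Compute levels (Kahn BFS):
  sources (in-degree 0): A, B, C
  process A: level=0
    A->E: in-degree(E)=0, level(E)=1, enqueue
  process B: level=0
    B->H: in-degree(H)=0, level(H)=1, enqueue
  process C: level=0
    C->D: in-degree(D)=0, level(D)=1, enqueue
  process E: level=1
  process H: level=1
  process D: level=1
    D->F: in-degree(F)=0, level(F)=2, enqueue
    D->G: in-degree(G)=0, level(G)=2, enqueue
  process F: level=2
  process G: level=2
All levels: A:0, B:0, C:0, D:1, E:1, F:2, G:2, H:1

Answer: A:0, B:0, C:0, D:1, E:1, F:2, G:2, H:1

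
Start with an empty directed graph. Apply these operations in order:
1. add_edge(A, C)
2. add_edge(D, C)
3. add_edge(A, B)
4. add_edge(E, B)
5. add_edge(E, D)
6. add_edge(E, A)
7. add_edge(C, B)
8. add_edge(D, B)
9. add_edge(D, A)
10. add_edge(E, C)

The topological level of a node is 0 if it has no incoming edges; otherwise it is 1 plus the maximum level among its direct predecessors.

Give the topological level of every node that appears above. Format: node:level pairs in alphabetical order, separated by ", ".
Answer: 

Answer: A:2, B:4, C:3, D:1, E:0

Derivation:
Op 1: add_edge(A, C). Edges now: 1
Op 2: add_edge(D, C). Edges now: 2
Op 3: add_edge(A, B). Edges now: 3
Op 4: add_edge(E, B). Edges now: 4
Op 5: add_edge(E, D). Edges now: 5
Op 6: add_edge(E, A). Edges now: 6
Op 7: add_edge(C, B). Edges now: 7
Op 8: add_edge(D, B). Edges now: 8
Op 9: add_edge(D, A). Edges now: 9
Op 10: add_edge(E, C). Edges now: 10
Compute levels (Kahn BFS):
  sources (in-degree 0): E
  process E: level=0
    E->A: in-degree(A)=1, level(A)>=1
    E->B: in-degree(B)=3, level(B)>=1
    E->C: in-degree(C)=2, level(C)>=1
    E->D: in-degree(D)=0, level(D)=1, enqueue
  process D: level=1
    D->A: in-degree(A)=0, level(A)=2, enqueue
    D->B: in-degree(B)=2, level(B)>=2
    D->C: in-degree(C)=1, level(C)>=2
  process A: level=2
    A->B: in-degree(B)=1, level(B)>=3
    A->C: in-degree(C)=0, level(C)=3, enqueue
  process C: level=3
    C->B: in-degree(B)=0, level(B)=4, enqueue
  process B: level=4
All levels: A:2, B:4, C:3, D:1, E:0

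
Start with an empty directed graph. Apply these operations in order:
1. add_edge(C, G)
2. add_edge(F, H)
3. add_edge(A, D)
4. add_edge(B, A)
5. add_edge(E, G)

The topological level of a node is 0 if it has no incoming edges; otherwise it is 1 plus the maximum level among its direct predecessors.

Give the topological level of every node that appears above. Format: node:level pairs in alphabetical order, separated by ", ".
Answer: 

Answer: A:1, B:0, C:0, D:2, E:0, F:0, G:1, H:1

Derivation:
Op 1: add_edge(C, G). Edges now: 1
Op 2: add_edge(F, H). Edges now: 2
Op 3: add_edge(A, D). Edges now: 3
Op 4: add_edge(B, A). Edges now: 4
Op 5: add_edge(E, G). Edges now: 5
Compute levels (Kahn BFS):
  sources (in-degree 0): B, C, E, F
  process B: level=0
    B->A: in-degree(A)=0, level(A)=1, enqueue
  process C: level=0
    C->G: in-degree(G)=1, level(G)>=1
  process E: level=0
    E->G: in-degree(G)=0, level(G)=1, enqueue
  process F: level=0
    F->H: in-degree(H)=0, level(H)=1, enqueue
  process A: level=1
    A->D: in-degree(D)=0, level(D)=2, enqueue
  process G: level=1
  process H: level=1
  process D: level=2
All levels: A:1, B:0, C:0, D:2, E:0, F:0, G:1, H:1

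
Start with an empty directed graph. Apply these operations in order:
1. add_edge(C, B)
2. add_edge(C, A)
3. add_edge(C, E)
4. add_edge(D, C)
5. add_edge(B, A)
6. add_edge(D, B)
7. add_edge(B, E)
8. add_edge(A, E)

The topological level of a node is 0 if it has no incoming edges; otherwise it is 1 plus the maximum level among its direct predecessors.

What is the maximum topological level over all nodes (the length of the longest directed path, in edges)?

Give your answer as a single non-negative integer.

Op 1: add_edge(C, B). Edges now: 1
Op 2: add_edge(C, A). Edges now: 2
Op 3: add_edge(C, E). Edges now: 3
Op 4: add_edge(D, C). Edges now: 4
Op 5: add_edge(B, A). Edges now: 5
Op 6: add_edge(D, B). Edges now: 6
Op 7: add_edge(B, E). Edges now: 7
Op 8: add_edge(A, E). Edges now: 8
Compute levels (Kahn BFS):
  sources (in-degree 0): D
  process D: level=0
    D->B: in-degree(B)=1, level(B)>=1
    D->C: in-degree(C)=0, level(C)=1, enqueue
  process C: level=1
    C->A: in-degree(A)=1, level(A)>=2
    C->B: in-degree(B)=0, level(B)=2, enqueue
    C->E: in-degree(E)=2, level(E)>=2
  process B: level=2
    B->A: in-degree(A)=0, level(A)=3, enqueue
    B->E: in-degree(E)=1, level(E)>=3
  process A: level=3
    A->E: in-degree(E)=0, level(E)=4, enqueue
  process E: level=4
All levels: A:3, B:2, C:1, D:0, E:4
max level = 4

Answer: 4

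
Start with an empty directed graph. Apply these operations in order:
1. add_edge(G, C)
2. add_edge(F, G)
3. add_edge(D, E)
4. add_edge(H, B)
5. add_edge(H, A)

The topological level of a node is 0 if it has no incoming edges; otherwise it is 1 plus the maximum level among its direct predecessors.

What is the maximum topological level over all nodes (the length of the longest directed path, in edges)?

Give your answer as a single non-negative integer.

Op 1: add_edge(G, C). Edges now: 1
Op 2: add_edge(F, G). Edges now: 2
Op 3: add_edge(D, E). Edges now: 3
Op 4: add_edge(H, B). Edges now: 4
Op 5: add_edge(H, A). Edges now: 5
Compute levels (Kahn BFS):
  sources (in-degree 0): D, F, H
  process D: level=0
    D->E: in-degree(E)=0, level(E)=1, enqueue
  process F: level=0
    F->G: in-degree(G)=0, level(G)=1, enqueue
  process H: level=0
    H->A: in-degree(A)=0, level(A)=1, enqueue
    H->B: in-degree(B)=0, level(B)=1, enqueue
  process E: level=1
  process G: level=1
    G->C: in-degree(C)=0, level(C)=2, enqueue
  process A: level=1
  process B: level=1
  process C: level=2
All levels: A:1, B:1, C:2, D:0, E:1, F:0, G:1, H:0
max level = 2

Answer: 2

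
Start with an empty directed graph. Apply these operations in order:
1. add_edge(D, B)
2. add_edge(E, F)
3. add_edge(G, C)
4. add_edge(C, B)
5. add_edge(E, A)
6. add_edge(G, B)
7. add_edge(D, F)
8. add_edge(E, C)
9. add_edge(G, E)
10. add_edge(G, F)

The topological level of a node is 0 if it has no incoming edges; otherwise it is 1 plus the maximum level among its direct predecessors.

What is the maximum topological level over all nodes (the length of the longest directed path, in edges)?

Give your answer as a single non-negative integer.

Answer: 3

Derivation:
Op 1: add_edge(D, B). Edges now: 1
Op 2: add_edge(E, F). Edges now: 2
Op 3: add_edge(G, C). Edges now: 3
Op 4: add_edge(C, B). Edges now: 4
Op 5: add_edge(E, A). Edges now: 5
Op 6: add_edge(G, B). Edges now: 6
Op 7: add_edge(D, F). Edges now: 7
Op 8: add_edge(E, C). Edges now: 8
Op 9: add_edge(G, E). Edges now: 9
Op 10: add_edge(G, F). Edges now: 10
Compute levels (Kahn BFS):
  sources (in-degree 0): D, G
  process D: level=0
    D->B: in-degree(B)=2, level(B)>=1
    D->F: in-degree(F)=2, level(F)>=1
  process G: level=0
    G->B: in-degree(B)=1, level(B)>=1
    G->C: in-degree(C)=1, level(C)>=1
    G->E: in-degree(E)=0, level(E)=1, enqueue
    G->F: in-degree(F)=1, level(F)>=1
  process E: level=1
    E->A: in-degree(A)=0, level(A)=2, enqueue
    E->C: in-degree(C)=0, level(C)=2, enqueue
    E->F: in-degree(F)=0, level(F)=2, enqueue
  process A: level=2
  process C: level=2
    C->B: in-degree(B)=0, level(B)=3, enqueue
  process F: level=2
  process B: level=3
All levels: A:2, B:3, C:2, D:0, E:1, F:2, G:0
max level = 3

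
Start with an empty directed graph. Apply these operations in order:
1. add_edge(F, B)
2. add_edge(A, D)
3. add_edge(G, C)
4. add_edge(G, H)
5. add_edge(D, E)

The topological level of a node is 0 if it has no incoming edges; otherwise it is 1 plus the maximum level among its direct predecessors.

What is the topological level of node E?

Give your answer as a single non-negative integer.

Op 1: add_edge(F, B). Edges now: 1
Op 2: add_edge(A, D). Edges now: 2
Op 3: add_edge(G, C). Edges now: 3
Op 4: add_edge(G, H). Edges now: 4
Op 5: add_edge(D, E). Edges now: 5
Compute levels (Kahn BFS):
  sources (in-degree 0): A, F, G
  process A: level=0
    A->D: in-degree(D)=0, level(D)=1, enqueue
  process F: level=0
    F->B: in-degree(B)=0, level(B)=1, enqueue
  process G: level=0
    G->C: in-degree(C)=0, level(C)=1, enqueue
    G->H: in-degree(H)=0, level(H)=1, enqueue
  process D: level=1
    D->E: in-degree(E)=0, level(E)=2, enqueue
  process B: level=1
  process C: level=1
  process H: level=1
  process E: level=2
All levels: A:0, B:1, C:1, D:1, E:2, F:0, G:0, H:1
level(E) = 2

Answer: 2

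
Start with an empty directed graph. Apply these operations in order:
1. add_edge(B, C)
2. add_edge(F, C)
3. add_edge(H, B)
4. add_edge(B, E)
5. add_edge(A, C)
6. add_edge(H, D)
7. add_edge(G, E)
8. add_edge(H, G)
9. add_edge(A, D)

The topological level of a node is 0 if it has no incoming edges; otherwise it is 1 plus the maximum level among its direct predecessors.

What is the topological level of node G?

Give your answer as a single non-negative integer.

Op 1: add_edge(B, C). Edges now: 1
Op 2: add_edge(F, C). Edges now: 2
Op 3: add_edge(H, B). Edges now: 3
Op 4: add_edge(B, E). Edges now: 4
Op 5: add_edge(A, C). Edges now: 5
Op 6: add_edge(H, D). Edges now: 6
Op 7: add_edge(G, E). Edges now: 7
Op 8: add_edge(H, G). Edges now: 8
Op 9: add_edge(A, D). Edges now: 9
Compute levels (Kahn BFS):
  sources (in-degree 0): A, F, H
  process A: level=0
    A->C: in-degree(C)=2, level(C)>=1
    A->D: in-degree(D)=1, level(D)>=1
  process F: level=0
    F->C: in-degree(C)=1, level(C)>=1
  process H: level=0
    H->B: in-degree(B)=0, level(B)=1, enqueue
    H->D: in-degree(D)=0, level(D)=1, enqueue
    H->G: in-degree(G)=0, level(G)=1, enqueue
  process B: level=1
    B->C: in-degree(C)=0, level(C)=2, enqueue
    B->E: in-degree(E)=1, level(E)>=2
  process D: level=1
  process G: level=1
    G->E: in-degree(E)=0, level(E)=2, enqueue
  process C: level=2
  process E: level=2
All levels: A:0, B:1, C:2, D:1, E:2, F:0, G:1, H:0
level(G) = 1

Answer: 1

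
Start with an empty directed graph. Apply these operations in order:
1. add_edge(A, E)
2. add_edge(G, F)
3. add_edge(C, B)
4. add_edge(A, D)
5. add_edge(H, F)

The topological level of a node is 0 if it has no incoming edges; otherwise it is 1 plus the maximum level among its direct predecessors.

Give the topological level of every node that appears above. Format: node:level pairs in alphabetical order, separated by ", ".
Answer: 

Op 1: add_edge(A, E). Edges now: 1
Op 2: add_edge(G, F). Edges now: 2
Op 3: add_edge(C, B). Edges now: 3
Op 4: add_edge(A, D). Edges now: 4
Op 5: add_edge(H, F). Edges now: 5
Compute levels (Kahn BFS):
  sources (in-degree 0): A, C, G, H
  process A: level=0
    A->D: in-degree(D)=0, level(D)=1, enqueue
    A->E: in-degree(E)=0, level(E)=1, enqueue
  process C: level=0
    C->B: in-degree(B)=0, level(B)=1, enqueue
  process G: level=0
    G->F: in-degree(F)=1, level(F)>=1
  process H: level=0
    H->F: in-degree(F)=0, level(F)=1, enqueue
  process D: level=1
  process E: level=1
  process B: level=1
  process F: level=1
All levels: A:0, B:1, C:0, D:1, E:1, F:1, G:0, H:0

Answer: A:0, B:1, C:0, D:1, E:1, F:1, G:0, H:0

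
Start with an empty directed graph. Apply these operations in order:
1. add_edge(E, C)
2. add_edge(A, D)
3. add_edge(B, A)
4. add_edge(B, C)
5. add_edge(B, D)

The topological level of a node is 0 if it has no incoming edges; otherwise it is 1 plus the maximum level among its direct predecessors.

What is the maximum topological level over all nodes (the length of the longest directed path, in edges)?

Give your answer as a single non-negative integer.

Op 1: add_edge(E, C). Edges now: 1
Op 2: add_edge(A, D). Edges now: 2
Op 3: add_edge(B, A). Edges now: 3
Op 4: add_edge(B, C). Edges now: 4
Op 5: add_edge(B, D). Edges now: 5
Compute levels (Kahn BFS):
  sources (in-degree 0): B, E
  process B: level=0
    B->A: in-degree(A)=0, level(A)=1, enqueue
    B->C: in-degree(C)=1, level(C)>=1
    B->D: in-degree(D)=1, level(D)>=1
  process E: level=0
    E->C: in-degree(C)=0, level(C)=1, enqueue
  process A: level=1
    A->D: in-degree(D)=0, level(D)=2, enqueue
  process C: level=1
  process D: level=2
All levels: A:1, B:0, C:1, D:2, E:0
max level = 2

Answer: 2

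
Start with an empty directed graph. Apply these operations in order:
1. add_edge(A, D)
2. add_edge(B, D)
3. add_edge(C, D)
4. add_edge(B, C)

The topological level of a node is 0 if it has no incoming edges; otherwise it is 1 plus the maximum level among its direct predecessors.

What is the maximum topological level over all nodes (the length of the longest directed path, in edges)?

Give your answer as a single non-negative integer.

Op 1: add_edge(A, D). Edges now: 1
Op 2: add_edge(B, D). Edges now: 2
Op 3: add_edge(C, D). Edges now: 3
Op 4: add_edge(B, C). Edges now: 4
Compute levels (Kahn BFS):
  sources (in-degree 0): A, B
  process A: level=0
    A->D: in-degree(D)=2, level(D)>=1
  process B: level=0
    B->C: in-degree(C)=0, level(C)=1, enqueue
    B->D: in-degree(D)=1, level(D)>=1
  process C: level=1
    C->D: in-degree(D)=0, level(D)=2, enqueue
  process D: level=2
All levels: A:0, B:0, C:1, D:2
max level = 2

Answer: 2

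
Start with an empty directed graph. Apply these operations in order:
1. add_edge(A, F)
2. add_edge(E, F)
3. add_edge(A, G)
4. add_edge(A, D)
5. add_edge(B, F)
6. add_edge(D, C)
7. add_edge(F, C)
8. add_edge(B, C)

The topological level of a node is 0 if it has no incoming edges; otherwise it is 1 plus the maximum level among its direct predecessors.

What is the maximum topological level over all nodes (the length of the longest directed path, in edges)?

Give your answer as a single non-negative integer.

Op 1: add_edge(A, F). Edges now: 1
Op 2: add_edge(E, F). Edges now: 2
Op 3: add_edge(A, G). Edges now: 3
Op 4: add_edge(A, D). Edges now: 4
Op 5: add_edge(B, F). Edges now: 5
Op 6: add_edge(D, C). Edges now: 6
Op 7: add_edge(F, C). Edges now: 7
Op 8: add_edge(B, C). Edges now: 8
Compute levels (Kahn BFS):
  sources (in-degree 0): A, B, E
  process A: level=0
    A->D: in-degree(D)=0, level(D)=1, enqueue
    A->F: in-degree(F)=2, level(F)>=1
    A->G: in-degree(G)=0, level(G)=1, enqueue
  process B: level=0
    B->C: in-degree(C)=2, level(C)>=1
    B->F: in-degree(F)=1, level(F)>=1
  process E: level=0
    E->F: in-degree(F)=0, level(F)=1, enqueue
  process D: level=1
    D->C: in-degree(C)=1, level(C)>=2
  process G: level=1
  process F: level=1
    F->C: in-degree(C)=0, level(C)=2, enqueue
  process C: level=2
All levels: A:0, B:0, C:2, D:1, E:0, F:1, G:1
max level = 2

Answer: 2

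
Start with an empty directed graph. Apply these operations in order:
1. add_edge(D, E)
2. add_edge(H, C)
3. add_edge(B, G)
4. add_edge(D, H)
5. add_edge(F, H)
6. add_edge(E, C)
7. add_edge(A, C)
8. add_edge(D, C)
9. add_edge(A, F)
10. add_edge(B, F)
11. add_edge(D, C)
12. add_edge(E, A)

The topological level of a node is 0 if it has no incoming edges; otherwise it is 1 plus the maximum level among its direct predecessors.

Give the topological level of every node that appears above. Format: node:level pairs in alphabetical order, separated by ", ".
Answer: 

Answer: A:2, B:0, C:5, D:0, E:1, F:3, G:1, H:4

Derivation:
Op 1: add_edge(D, E). Edges now: 1
Op 2: add_edge(H, C). Edges now: 2
Op 3: add_edge(B, G). Edges now: 3
Op 4: add_edge(D, H). Edges now: 4
Op 5: add_edge(F, H). Edges now: 5
Op 6: add_edge(E, C). Edges now: 6
Op 7: add_edge(A, C). Edges now: 7
Op 8: add_edge(D, C). Edges now: 8
Op 9: add_edge(A, F). Edges now: 9
Op 10: add_edge(B, F). Edges now: 10
Op 11: add_edge(D, C) (duplicate, no change). Edges now: 10
Op 12: add_edge(E, A). Edges now: 11
Compute levels (Kahn BFS):
  sources (in-degree 0): B, D
  process B: level=0
    B->F: in-degree(F)=1, level(F)>=1
    B->G: in-degree(G)=0, level(G)=1, enqueue
  process D: level=0
    D->C: in-degree(C)=3, level(C)>=1
    D->E: in-degree(E)=0, level(E)=1, enqueue
    D->H: in-degree(H)=1, level(H)>=1
  process G: level=1
  process E: level=1
    E->A: in-degree(A)=0, level(A)=2, enqueue
    E->C: in-degree(C)=2, level(C)>=2
  process A: level=2
    A->C: in-degree(C)=1, level(C)>=3
    A->F: in-degree(F)=0, level(F)=3, enqueue
  process F: level=3
    F->H: in-degree(H)=0, level(H)=4, enqueue
  process H: level=4
    H->C: in-degree(C)=0, level(C)=5, enqueue
  process C: level=5
All levels: A:2, B:0, C:5, D:0, E:1, F:3, G:1, H:4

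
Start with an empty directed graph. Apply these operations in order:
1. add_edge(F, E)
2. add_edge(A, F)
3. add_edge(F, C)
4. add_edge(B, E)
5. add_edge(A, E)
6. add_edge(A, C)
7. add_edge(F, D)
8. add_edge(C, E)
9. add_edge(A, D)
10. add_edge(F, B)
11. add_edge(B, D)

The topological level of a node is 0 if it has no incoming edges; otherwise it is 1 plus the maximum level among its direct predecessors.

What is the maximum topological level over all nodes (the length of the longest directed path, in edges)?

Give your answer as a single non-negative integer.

Op 1: add_edge(F, E). Edges now: 1
Op 2: add_edge(A, F). Edges now: 2
Op 3: add_edge(F, C). Edges now: 3
Op 4: add_edge(B, E). Edges now: 4
Op 5: add_edge(A, E). Edges now: 5
Op 6: add_edge(A, C). Edges now: 6
Op 7: add_edge(F, D). Edges now: 7
Op 8: add_edge(C, E). Edges now: 8
Op 9: add_edge(A, D). Edges now: 9
Op 10: add_edge(F, B). Edges now: 10
Op 11: add_edge(B, D). Edges now: 11
Compute levels (Kahn BFS):
  sources (in-degree 0): A
  process A: level=0
    A->C: in-degree(C)=1, level(C)>=1
    A->D: in-degree(D)=2, level(D)>=1
    A->E: in-degree(E)=3, level(E)>=1
    A->F: in-degree(F)=0, level(F)=1, enqueue
  process F: level=1
    F->B: in-degree(B)=0, level(B)=2, enqueue
    F->C: in-degree(C)=0, level(C)=2, enqueue
    F->D: in-degree(D)=1, level(D)>=2
    F->E: in-degree(E)=2, level(E)>=2
  process B: level=2
    B->D: in-degree(D)=0, level(D)=3, enqueue
    B->E: in-degree(E)=1, level(E)>=3
  process C: level=2
    C->E: in-degree(E)=0, level(E)=3, enqueue
  process D: level=3
  process E: level=3
All levels: A:0, B:2, C:2, D:3, E:3, F:1
max level = 3

Answer: 3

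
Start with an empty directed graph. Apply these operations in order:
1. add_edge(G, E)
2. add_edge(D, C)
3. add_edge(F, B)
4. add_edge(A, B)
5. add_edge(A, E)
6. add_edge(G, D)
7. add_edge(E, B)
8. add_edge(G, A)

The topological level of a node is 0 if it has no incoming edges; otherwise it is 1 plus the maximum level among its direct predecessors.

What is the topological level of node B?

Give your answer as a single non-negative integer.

Answer: 3

Derivation:
Op 1: add_edge(G, E). Edges now: 1
Op 2: add_edge(D, C). Edges now: 2
Op 3: add_edge(F, B). Edges now: 3
Op 4: add_edge(A, B). Edges now: 4
Op 5: add_edge(A, E). Edges now: 5
Op 6: add_edge(G, D). Edges now: 6
Op 7: add_edge(E, B). Edges now: 7
Op 8: add_edge(G, A). Edges now: 8
Compute levels (Kahn BFS):
  sources (in-degree 0): F, G
  process F: level=0
    F->B: in-degree(B)=2, level(B)>=1
  process G: level=0
    G->A: in-degree(A)=0, level(A)=1, enqueue
    G->D: in-degree(D)=0, level(D)=1, enqueue
    G->E: in-degree(E)=1, level(E)>=1
  process A: level=1
    A->B: in-degree(B)=1, level(B)>=2
    A->E: in-degree(E)=0, level(E)=2, enqueue
  process D: level=1
    D->C: in-degree(C)=0, level(C)=2, enqueue
  process E: level=2
    E->B: in-degree(B)=0, level(B)=3, enqueue
  process C: level=2
  process B: level=3
All levels: A:1, B:3, C:2, D:1, E:2, F:0, G:0
level(B) = 3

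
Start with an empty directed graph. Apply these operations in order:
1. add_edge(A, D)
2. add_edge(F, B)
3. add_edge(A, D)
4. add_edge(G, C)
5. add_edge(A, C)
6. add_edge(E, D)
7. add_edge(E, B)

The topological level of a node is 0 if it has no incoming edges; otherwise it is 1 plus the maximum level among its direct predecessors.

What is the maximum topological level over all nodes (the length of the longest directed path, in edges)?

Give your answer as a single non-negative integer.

Op 1: add_edge(A, D). Edges now: 1
Op 2: add_edge(F, B). Edges now: 2
Op 3: add_edge(A, D) (duplicate, no change). Edges now: 2
Op 4: add_edge(G, C). Edges now: 3
Op 5: add_edge(A, C). Edges now: 4
Op 6: add_edge(E, D). Edges now: 5
Op 7: add_edge(E, B). Edges now: 6
Compute levels (Kahn BFS):
  sources (in-degree 0): A, E, F, G
  process A: level=0
    A->C: in-degree(C)=1, level(C)>=1
    A->D: in-degree(D)=1, level(D)>=1
  process E: level=0
    E->B: in-degree(B)=1, level(B)>=1
    E->D: in-degree(D)=0, level(D)=1, enqueue
  process F: level=0
    F->B: in-degree(B)=0, level(B)=1, enqueue
  process G: level=0
    G->C: in-degree(C)=0, level(C)=1, enqueue
  process D: level=1
  process B: level=1
  process C: level=1
All levels: A:0, B:1, C:1, D:1, E:0, F:0, G:0
max level = 1

Answer: 1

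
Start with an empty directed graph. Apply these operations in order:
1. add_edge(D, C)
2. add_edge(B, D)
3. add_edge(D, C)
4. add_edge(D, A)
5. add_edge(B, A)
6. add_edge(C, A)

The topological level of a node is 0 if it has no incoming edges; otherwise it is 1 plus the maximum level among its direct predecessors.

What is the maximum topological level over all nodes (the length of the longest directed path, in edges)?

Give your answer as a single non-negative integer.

Answer: 3

Derivation:
Op 1: add_edge(D, C). Edges now: 1
Op 2: add_edge(B, D). Edges now: 2
Op 3: add_edge(D, C) (duplicate, no change). Edges now: 2
Op 4: add_edge(D, A). Edges now: 3
Op 5: add_edge(B, A). Edges now: 4
Op 6: add_edge(C, A). Edges now: 5
Compute levels (Kahn BFS):
  sources (in-degree 0): B
  process B: level=0
    B->A: in-degree(A)=2, level(A)>=1
    B->D: in-degree(D)=0, level(D)=1, enqueue
  process D: level=1
    D->A: in-degree(A)=1, level(A)>=2
    D->C: in-degree(C)=0, level(C)=2, enqueue
  process C: level=2
    C->A: in-degree(A)=0, level(A)=3, enqueue
  process A: level=3
All levels: A:3, B:0, C:2, D:1
max level = 3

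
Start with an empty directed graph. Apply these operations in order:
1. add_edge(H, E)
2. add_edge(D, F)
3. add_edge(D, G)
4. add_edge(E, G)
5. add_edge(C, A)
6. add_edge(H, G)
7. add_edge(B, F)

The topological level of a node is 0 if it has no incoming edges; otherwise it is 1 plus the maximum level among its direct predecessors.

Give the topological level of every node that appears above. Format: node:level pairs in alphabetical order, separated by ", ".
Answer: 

Op 1: add_edge(H, E). Edges now: 1
Op 2: add_edge(D, F). Edges now: 2
Op 3: add_edge(D, G). Edges now: 3
Op 4: add_edge(E, G). Edges now: 4
Op 5: add_edge(C, A). Edges now: 5
Op 6: add_edge(H, G). Edges now: 6
Op 7: add_edge(B, F). Edges now: 7
Compute levels (Kahn BFS):
  sources (in-degree 0): B, C, D, H
  process B: level=0
    B->F: in-degree(F)=1, level(F)>=1
  process C: level=0
    C->A: in-degree(A)=0, level(A)=1, enqueue
  process D: level=0
    D->F: in-degree(F)=0, level(F)=1, enqueue
    D->G: in-degree(G)=2, level(G)>=1
  process H: level=0
    H->E: in-degree(E)=0, level(E)=1, enqueue
    H->G: in-degree(G)=1, level(G)>=1
  process A: level=1
  process F: level=1
  process E: level=1
    E->G: in-degree(G)=0, level(G)=2, enqueue
  process G: level=2
All levels: A:1, B:0, C:0, D:0, E:1, F:1, G:2, H:0

Answer: A:1, B:0, C:0, D:0, E:1, F:1, G:2, H:0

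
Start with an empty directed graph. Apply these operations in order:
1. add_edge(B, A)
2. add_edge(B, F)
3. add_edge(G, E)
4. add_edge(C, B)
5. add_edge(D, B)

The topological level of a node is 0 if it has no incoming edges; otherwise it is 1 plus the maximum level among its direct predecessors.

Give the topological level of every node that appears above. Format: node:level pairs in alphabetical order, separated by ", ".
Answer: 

Answer: A:2, B:1, C:0, D:0, E:1, F:2, G:0

Derivation:
Op 1: add_edge(B, A). Edges now: 1
Op 2: add_edge(B, F). Edges now: 2
Op 3: add_edge(G, E). Edges now: 3
Op 4: add_edge(C, B). Edges now: 4
Op 5: add_edge(D, B). Edges now: 5
Compute levels (Kahn BFS):
  sources (in-degree 0): C, D, G
  process C: level=0
    C->B: in-degree(B)=1, level(B)>=1
  process D: level=0
    D->B: in-degree(B)=0, level(B)=1, enqueue
  process G: level=0
    G->E: in-degree(E)=0, level(E)=1, enqueue
  process B: level=1
    B->A: in-degree(A)=0, level(A)=2, enqueue
    B->F: in-degree(F)=0, level(F)=2, enqueue
  process E: level=1
  process A: level=2
  process F: level=2
All levels: A:2, B:1, C:0, D:0, E:1, F:2, G:0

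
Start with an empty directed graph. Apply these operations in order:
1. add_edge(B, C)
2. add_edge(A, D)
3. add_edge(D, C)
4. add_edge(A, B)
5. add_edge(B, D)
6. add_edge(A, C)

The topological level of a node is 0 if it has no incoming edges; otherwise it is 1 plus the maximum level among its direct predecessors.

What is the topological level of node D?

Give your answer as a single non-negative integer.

Answer: 2

Derivation:
Op 1: add_edge(B, C). Edges now: 1
Op 2: add_edge(A, D). Edges now: 2
Op 3: add_edge(D, C). Edges now: 3
Op 4: add_edge(A, B). Edges now: 4
Op 5: add_edge(B, D). Edges now: 5
Op 6: add_edge(A, C). Edges now: 6
Compute levels (Kahn BFS):
  sources (in-degree 0): A
  process A: level=0
    A->B: in-degree(B)=0, level(B)=1, enqueue
    A->C: in-degree(C)=2, level(C)>=1
    A->D: in-degree(D)=1, level(D)>=1
  process B: level=1
    B->C: in-degree(C)=1, level(C)>=2
    B->D: in-degree(D)=0, level(D)=2, enqueue
  process D: level=2
    D->C: in-degree(C)=0, level(C)=3, enqueue
  process C: level=3
All levels: A:0, B:1, C:3, D:2
level(D) = 2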